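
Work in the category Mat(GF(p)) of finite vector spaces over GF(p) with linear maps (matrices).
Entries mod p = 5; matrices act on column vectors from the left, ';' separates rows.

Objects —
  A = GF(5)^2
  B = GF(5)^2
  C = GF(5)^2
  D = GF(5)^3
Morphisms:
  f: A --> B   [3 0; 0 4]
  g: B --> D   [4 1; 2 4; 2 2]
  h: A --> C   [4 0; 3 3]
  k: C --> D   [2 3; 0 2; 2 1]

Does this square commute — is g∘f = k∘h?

Answer: COMMUTES

Trace:
Along f;g (path 1):
  e0=[1,0] f-->[3,0] g-->[2,1,1]
  e1=[0,1] f-->[0,4] g-->[4,1,3]
  result₁ = [2 4; 1 1; 1 3]
Along h;k (path 2):
  e0=[1,0] h-->[4,3] k-->[2,1,1]
  e1=[0,1] h-->[0,3] k-->[4,1,3]
  result₂ = [2 4; 1 1; 1 3]
Equal? same morphism ✓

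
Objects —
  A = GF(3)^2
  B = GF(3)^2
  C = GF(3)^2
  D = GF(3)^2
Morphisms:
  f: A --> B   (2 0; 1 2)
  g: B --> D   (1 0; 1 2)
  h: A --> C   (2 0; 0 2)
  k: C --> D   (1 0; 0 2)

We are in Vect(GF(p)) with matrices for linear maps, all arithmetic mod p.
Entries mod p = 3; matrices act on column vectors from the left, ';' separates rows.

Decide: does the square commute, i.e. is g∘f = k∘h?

Answer: DOES NOT COMMUTE

Derivation:
Path 1 = f;g:
  e0=⟨1,0⟩ f-->⟨2,1⟩ g-->⟨2,1⟩
  e1=⟨0,1⟩ f-->⟨0,2⟩ g-->⟨0,1⟩
  composite₁ = (2 0; 1 1)
Path 2 = h;k:
  e0=⟨1,0⟩ h-->⟨2,0⟩ k-->⟨2,0⟩
  e1=⟨0,1⟩ h-->⟨0,2⟩ k-->⟨0,1⟩
  composite₂ = (2 0; 0 1)
Equal? differ; not commutative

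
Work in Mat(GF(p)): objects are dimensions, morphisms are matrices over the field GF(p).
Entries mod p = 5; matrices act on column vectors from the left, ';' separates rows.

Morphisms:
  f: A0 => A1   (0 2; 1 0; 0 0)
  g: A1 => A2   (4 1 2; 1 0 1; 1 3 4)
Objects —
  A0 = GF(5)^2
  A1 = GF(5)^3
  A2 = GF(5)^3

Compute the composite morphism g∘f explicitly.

Answer: (1 3; 0 2; 3 2)

Work:
  e0=[1,0] f=>[0,1,0] g=>[1,0,3]
  e1=[0,1] f=>[2,0,0] g=>[3,2,2]
result: (1 3; 0 2; 3 2)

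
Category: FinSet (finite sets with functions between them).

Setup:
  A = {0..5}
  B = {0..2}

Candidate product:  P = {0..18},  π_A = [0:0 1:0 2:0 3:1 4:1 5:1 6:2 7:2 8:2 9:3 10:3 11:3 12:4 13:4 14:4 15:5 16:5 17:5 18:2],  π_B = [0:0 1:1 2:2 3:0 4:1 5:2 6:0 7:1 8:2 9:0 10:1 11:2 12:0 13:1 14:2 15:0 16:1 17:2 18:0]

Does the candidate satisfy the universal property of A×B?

Answer: NOT A VALID PRODUCT — |P|=19 ≠ |A|·|B|=18

Work:
|A|·|B| = 6·3 = 18;  |P| = 19
  → cardinalities differ; no bijection possible.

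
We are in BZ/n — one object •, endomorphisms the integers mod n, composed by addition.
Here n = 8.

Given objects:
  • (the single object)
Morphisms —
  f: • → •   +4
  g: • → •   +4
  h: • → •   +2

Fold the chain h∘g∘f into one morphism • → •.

Answer: +2

Work:
  0 +4≡4 +4≡0 +2≡2  (mod 8)
composite: +2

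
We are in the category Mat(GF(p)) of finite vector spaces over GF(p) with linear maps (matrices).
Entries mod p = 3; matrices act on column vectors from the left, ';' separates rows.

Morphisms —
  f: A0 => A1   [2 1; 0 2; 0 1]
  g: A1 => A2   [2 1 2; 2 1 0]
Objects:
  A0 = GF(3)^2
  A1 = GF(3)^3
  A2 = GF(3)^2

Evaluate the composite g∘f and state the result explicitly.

  e0=(1,0) f=>(2,0,0) g=>(1,1)
  e1=(0,1) f=>(1,2,1) g=>(0,1)
⟦path⟧: [1 0; 1 1]

Answer: [1 0; 1 1]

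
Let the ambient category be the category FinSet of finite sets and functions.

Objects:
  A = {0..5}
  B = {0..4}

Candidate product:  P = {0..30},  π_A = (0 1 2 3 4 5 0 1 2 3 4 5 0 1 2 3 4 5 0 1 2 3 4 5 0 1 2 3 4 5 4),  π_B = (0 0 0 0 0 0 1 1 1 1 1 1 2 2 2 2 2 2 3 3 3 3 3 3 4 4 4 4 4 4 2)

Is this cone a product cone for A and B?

Answer: NOT A VALID PRODUCT — |P|=31 ≠ |A|·|B|=30

Trace:
|A|·|B| = 6·5 = 30;  |P| = 31
  → cardinalities differ; no bijection possible.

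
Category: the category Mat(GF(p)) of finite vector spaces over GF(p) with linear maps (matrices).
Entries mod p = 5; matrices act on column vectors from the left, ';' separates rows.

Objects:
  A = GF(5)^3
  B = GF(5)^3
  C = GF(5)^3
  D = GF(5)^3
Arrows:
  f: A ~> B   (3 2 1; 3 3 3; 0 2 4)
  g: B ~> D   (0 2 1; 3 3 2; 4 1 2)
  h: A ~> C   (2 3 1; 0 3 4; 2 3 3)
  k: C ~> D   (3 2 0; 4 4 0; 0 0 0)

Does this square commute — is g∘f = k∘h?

Answer: DOES NOT COMMUTE

Trace:
Path 1 = f;g:
  e0=(1,0,0) f~>(3,3,0) g~>(1,3,0)
  e1=(0,1,0) f~>(2,3,2) g~>(3,4,0)
  e2=(0,0,1) f~>(1,3,4) g~>(0,0,0)
  ⟦path⟧₁ = (1 3 0; 3 4 0; 0 0 0)
Path 2 = h;k:
  e0=(1,0,0) h~>(2,0,2) k~>(1,3,0)
  e1=(0,1,0) h~>(3,3,3) k~>(0,4,0)
  e2=(0,0,1) h~>(1,4,3) k~>(1,0,0)
  ⟦path⟧₂ = (1 0 1; 3 4 0; 0 0 0)
Equal? differ; not commutative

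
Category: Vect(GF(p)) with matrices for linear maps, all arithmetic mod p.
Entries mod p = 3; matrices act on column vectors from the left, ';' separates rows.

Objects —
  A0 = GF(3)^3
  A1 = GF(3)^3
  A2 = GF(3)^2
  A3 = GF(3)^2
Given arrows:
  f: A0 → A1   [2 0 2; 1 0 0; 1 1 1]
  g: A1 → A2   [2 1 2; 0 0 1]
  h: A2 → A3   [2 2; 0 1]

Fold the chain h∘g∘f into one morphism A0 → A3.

  e0=⟨1,0,0⟩ f→⟨2,1,1⟩ g→⟨1,1⟩ h→⟨1,1⟩
  e1=⟨0,1,0⟩ f→⟨0,0,1⟩ g→⟨2,1⟩ h→⟨0,1⟩
  e2=⟨0,0,1⟩ f→⟨2,0,1⟩ g→⟨0,1⟩ h→⟨2,1⟩
⟦path⟧: [1 0 2; 1 1 1]

Answer: [1 0 2; 1 1 1]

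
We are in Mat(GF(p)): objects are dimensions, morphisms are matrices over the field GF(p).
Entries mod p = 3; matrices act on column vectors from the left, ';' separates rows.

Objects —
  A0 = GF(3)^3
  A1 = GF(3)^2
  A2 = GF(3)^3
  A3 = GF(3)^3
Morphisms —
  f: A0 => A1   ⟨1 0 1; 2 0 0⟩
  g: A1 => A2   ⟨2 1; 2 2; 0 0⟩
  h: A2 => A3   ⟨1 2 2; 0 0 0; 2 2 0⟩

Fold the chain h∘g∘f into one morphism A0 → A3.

Answer: ⟨1 0 0; 0 0 0; 2 0 2⟩

Work:
  e0=[1,0,0] f=>[1,2] g=>[1,0,0] h=>[1,0,2]
  e1=[0,1,0] f=>[0,0] g=>[0,0,0] h=>[0,0,0]
  e2=[0,0,1] f=>[1,0] g=>[2,2,0] h=>[0,0,2]
composite: ⟨1 0 0; 0 0 0; 2 0 2⟩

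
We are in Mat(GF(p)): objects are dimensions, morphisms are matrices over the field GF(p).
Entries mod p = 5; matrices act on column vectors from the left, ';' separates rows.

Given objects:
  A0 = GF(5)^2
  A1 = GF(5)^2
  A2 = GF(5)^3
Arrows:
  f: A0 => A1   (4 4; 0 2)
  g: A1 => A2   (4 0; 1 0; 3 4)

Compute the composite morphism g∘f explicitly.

Answer: (1 1; 4 4; 2 0)

Derivation:
  e0=⟨1,0⟩ f=>⟨4,0⟩ g=>⟨1,4,2⟩
  e1=⟨0,1⟩ f=>⟨4,2⟩ g=>⟨1,4,0⟩
⟦path⟧: (1 1; 4 4; 2 0)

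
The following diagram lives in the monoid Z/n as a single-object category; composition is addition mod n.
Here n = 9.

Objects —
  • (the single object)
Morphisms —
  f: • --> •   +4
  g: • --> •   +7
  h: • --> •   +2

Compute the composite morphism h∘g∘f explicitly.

  0 +4≡4 +7≡2 +2≡4  (mod 9)
⟦path⟧: +4

Answer: +4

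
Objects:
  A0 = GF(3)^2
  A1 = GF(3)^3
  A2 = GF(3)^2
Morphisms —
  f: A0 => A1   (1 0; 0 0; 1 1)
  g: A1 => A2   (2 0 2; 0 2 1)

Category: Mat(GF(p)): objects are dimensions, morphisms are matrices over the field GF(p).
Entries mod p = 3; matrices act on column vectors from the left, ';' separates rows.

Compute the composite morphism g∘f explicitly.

Answer: (1 2; 1 1)

Derivation:
  e0=⟨1,0⟩ f=>⟨1,0,1⟩ g=>⟨1,1⟩
  e1=⟨0,1⟩ f=>⟨0,0,1⟩ g=>⟨2,1⟩
result: (1 2; 1 1)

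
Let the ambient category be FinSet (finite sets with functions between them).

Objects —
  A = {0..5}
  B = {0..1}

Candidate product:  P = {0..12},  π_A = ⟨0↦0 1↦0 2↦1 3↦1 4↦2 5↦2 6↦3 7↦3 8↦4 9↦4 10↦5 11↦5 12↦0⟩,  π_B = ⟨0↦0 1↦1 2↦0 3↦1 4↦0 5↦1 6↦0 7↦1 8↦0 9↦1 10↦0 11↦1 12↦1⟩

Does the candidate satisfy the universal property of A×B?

Answer: NOT A VALID PRODUCT — |P|=13 ≠ |A|·|B|=12

Derivation:
|A|·|B| = 6·2 = 12;  |P| = 13
  → cardinalities differ; no bijection possible.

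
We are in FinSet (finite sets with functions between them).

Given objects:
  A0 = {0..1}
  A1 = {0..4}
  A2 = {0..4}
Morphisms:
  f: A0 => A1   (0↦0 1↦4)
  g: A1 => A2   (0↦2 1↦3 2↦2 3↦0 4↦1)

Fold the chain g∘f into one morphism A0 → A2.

  0 f=>0 g=>2
  1 f=>4 g=>1
composite: (0↦2 1↦1)

Answer: (0↦2 1↦1)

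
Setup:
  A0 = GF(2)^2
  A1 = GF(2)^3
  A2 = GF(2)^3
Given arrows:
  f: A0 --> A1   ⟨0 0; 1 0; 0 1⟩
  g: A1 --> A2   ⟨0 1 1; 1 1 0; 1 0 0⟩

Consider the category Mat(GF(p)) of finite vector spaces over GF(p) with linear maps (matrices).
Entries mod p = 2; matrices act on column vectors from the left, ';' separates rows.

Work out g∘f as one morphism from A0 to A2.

  e0=(1,0) f-->(0,1,0) g-->(1,1,0)
  e1=(0,1) f-->(0,0,1) g-->(1,0,0)
⟦path⟧: ⟨1 1; 1 0; 0 0⟩

Answer: ⟨1 1; 1 0; 0 0⟩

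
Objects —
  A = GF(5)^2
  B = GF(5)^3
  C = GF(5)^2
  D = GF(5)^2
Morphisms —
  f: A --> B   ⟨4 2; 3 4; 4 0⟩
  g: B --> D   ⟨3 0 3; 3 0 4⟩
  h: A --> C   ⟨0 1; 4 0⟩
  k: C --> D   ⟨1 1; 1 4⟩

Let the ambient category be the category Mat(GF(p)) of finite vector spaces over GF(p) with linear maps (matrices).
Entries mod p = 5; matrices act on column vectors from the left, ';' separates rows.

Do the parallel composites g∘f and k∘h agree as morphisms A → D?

Answer: DOES NOT COMMUTE

Work:
1) trace f;g:
  e0=⟨1,0⟩ f-->⟨4,3,4⟩ g-->⟨4,3⟩
  e1=⟨0,1⟩ f-->⟨2,4,0⟩ g-->⟨1,1⟩
  result₁ = ⟨4 1; 3 1⟩
2) trace h;k:
  e0=⟨1,0⟩ h-->⟨0,4⟩ k-->⟨4,1⟩
  e1=⟨0,1⟩ h-->⟨1,0⟩ k-->⟨1,1⟩
  result₂ = ⟨4 1; 1 1⟩
Equal? NO — does not commute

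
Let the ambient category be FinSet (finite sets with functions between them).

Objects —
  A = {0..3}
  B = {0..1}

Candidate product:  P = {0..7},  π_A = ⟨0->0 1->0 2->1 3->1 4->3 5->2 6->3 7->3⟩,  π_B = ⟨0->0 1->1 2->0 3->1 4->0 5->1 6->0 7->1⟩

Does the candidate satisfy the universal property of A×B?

Answer: NOT A VALID PRODUCT — duplicate pair at indices 6,4

Work:
|A|·|B| = 4·2 = 8;  |P| = 8
Check the pairing map k ↦ (π_A(k), π_B(k)):
  0 -> (0,0)
  1 -> (0,1)
  2 -> (1,0)
  3 -> (1,1)
  4 -> (3,0)
  5 -> (2,1)
  6 -> (3,0)  ✗ repeats pair of k=4
  7 -> (3,1)
distinct pairs in image: 7 / 8 needed
  → (3,0) hit at k=4 and k=6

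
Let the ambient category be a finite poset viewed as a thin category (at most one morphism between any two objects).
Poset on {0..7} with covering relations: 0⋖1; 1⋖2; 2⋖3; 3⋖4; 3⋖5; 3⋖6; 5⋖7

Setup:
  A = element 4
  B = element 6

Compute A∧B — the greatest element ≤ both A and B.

Lower bounds of A=4 and B=6: {0,1,2,3}
  0 <= 3
  1 <= 3
  2 <= 3
  3 <= 3
glb = 3

Answer: A∧B = 3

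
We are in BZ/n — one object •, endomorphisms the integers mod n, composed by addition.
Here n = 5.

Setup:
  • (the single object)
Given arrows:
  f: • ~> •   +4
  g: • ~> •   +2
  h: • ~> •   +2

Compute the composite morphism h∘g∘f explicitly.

Answer: +3

Work:
  0 +4≡4 +2≡1 +2≡3  (mod 5)
composite: +3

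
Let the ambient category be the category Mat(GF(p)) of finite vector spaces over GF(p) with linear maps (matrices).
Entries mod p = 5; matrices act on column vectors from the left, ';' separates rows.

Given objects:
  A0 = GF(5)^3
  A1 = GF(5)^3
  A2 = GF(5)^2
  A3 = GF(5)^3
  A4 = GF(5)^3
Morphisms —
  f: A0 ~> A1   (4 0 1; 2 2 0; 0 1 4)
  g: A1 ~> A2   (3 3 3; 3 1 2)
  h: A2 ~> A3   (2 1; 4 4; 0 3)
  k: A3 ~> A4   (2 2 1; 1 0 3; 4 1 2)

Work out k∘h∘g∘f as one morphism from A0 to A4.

Answer: (3 0 3; 1 3 0; 2 4 4)

Work:
  e0=[1,0,0] f~>[4,2,0] g~>[3,4] h~>[0,3,2] k~>[3,1,2]
  e1=[0,1,0] f~>[0,2,1] g~>[4,4] h~>[2,2,2] k~>[0,3,4]
  e2=[0,0,1] f~>[1,0,4] g~>[0,1] h~>[1,4,3] k~>[3,0,4]
result: (3 0 3; 1 3 0; 2 4 4)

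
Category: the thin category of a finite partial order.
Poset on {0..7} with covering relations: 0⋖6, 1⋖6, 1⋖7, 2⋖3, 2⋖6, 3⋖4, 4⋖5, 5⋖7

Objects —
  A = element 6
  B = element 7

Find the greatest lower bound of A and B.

Common predecessors of 6,7: {1,2}
  maximal lower bounds 1 and 2 are incomparable: neither 1<=2 nor 2<=1
→ no greatest lower bound exists

Answer: NO MEET EXISTS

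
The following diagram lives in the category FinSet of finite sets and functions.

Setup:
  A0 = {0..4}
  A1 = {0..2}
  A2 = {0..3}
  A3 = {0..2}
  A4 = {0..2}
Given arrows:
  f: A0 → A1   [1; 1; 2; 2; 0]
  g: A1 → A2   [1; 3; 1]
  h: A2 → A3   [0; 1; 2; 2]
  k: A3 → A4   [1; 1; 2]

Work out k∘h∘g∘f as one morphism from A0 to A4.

Answer: [2; 2; 1; 1; 1]

Work:
  0 f→1 g→3 h→2 k→2
  1 f→1 g→3 h→2 k→2
  2 f→2 g→1 h→1 k→1
  3 f→2 g→1 h→1 k→1
  4 f→0 g→1 h→1 k→1
⟦path⟧: [2; 2; 1; 1; 1]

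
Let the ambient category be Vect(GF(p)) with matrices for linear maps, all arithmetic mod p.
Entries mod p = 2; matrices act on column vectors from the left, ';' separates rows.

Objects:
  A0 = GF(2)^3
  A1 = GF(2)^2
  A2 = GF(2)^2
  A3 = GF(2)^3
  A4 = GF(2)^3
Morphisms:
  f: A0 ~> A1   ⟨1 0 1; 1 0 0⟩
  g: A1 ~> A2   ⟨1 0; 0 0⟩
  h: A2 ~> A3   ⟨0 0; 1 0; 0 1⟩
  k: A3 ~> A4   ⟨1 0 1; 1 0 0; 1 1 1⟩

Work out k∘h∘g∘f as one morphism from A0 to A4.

  e0=(1,0,0) f~>(1,1) g~>(1,0) h~>(0,1,0) k~>(0,0,1)
  e1=(0,1,0) f~>(0,0) g~>(0,0) h~>(0,0,0) k~>(0,0,0)
  e2=(0,0,1) f~>(1,0) g~>(1,0) h~>(0,1,0) k~>(0,0,1)
result: ⟨0 0 0; 0 0 0; 1 0 1⟩

Answer: ⟨0 0 0; 0 0 0; 1 0 1⟩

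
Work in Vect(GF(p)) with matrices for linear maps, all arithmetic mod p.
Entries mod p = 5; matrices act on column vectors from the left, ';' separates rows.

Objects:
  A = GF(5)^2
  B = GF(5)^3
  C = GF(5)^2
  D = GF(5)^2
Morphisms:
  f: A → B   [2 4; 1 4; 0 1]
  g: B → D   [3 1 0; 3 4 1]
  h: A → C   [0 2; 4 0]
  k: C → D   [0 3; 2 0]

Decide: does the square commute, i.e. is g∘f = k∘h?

Along f;g (path 1):
  e0=(1,0) f→(2,1,0) g→(2,0)
  e1=(0,1) f→(4,4,1) g→(1,4)
  result₁ = [2 1; 0 4]
Along h;k (path 2):
  e0=(1,0) h→(0,4) k→(2,0)
  e1=(0,1) h→(2,0) k→(0,4)
  result₂ = [2 0; 0 4]
Equal? differ; not commutative

Answer: DOES NOT COMMUTE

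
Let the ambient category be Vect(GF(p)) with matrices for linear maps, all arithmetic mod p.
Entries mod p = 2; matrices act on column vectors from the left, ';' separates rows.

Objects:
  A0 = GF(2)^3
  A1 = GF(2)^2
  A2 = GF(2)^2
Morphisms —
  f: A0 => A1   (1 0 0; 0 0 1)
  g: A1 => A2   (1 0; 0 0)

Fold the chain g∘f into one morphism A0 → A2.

Answer: (1 0 0; 0 0 0)

Trace:
  e0=[1,0,0] f=>[1,0] g=>[1,0]
  e1=[0,1,0] f=>[0,0] g=>[0,0]
  e2=[0,0,1] f=>[0,1] g=>[0,0]
composite: (1 0 0; 0 0 0)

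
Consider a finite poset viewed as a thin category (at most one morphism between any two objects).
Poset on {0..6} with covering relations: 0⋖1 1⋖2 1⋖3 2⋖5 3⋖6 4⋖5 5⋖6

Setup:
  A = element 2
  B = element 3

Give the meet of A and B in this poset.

Answer: A∧B = 1

Trace:
Lower bounds of A=2 and B=3: {0,1}
  0 <= 1
  1 <= 1
glb = 1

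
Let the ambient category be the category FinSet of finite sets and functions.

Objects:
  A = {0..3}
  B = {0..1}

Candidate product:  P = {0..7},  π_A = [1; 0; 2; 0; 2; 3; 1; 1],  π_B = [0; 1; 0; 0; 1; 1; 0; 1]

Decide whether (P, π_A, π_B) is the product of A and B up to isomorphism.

Answer: NOT A VALID PRODUCT — duplicate pair at indices 0,6

Work:
|A|·|B| = 4·2 = 8;  |P| = 8
Check the pairing map k ↦ (π_A(k), π_B(k)):
  0 ↦ (1,0)
  1 ↦ (0,1)
  2 ↦ (2,0)
  3 ↦ (0,0)
  4 ↦ (2,1)
  5 ↦ (3,1)
  6 ↦ (1,0)  ✗ repeats pair of k=0
  7 ↦ (1,1)
distinct pairs in image: 7 / 8 needed
  → (1,0) hit at k=0 and k=6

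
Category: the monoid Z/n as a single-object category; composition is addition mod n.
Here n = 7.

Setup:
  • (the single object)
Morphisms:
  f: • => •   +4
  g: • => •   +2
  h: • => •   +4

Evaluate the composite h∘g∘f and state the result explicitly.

Answer: +3

Trace:
  0 +4≡4 +2≡6 +4≡3  (mod 7)
result: +3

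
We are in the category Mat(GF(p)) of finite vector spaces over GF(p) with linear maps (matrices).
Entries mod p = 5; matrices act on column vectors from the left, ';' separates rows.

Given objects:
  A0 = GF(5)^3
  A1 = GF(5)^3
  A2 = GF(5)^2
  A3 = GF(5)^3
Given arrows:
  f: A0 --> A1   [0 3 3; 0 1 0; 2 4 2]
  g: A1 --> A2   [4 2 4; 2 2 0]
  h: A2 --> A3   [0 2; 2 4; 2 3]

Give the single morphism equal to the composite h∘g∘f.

  e0=⟨1,0,0⟩ f-->⟨0,0,2⟩ g-->⟨3,0⟩ h-->⟨0,1,1⟩
  e1=⟨0,1,0⟩ f-->⟨3,1,4⟩ g-->⟨0,3⟩ h-->⟨1,2,4⟩
  e2=⟨0,0,1⟩ f-->⟨3,0,2⟩ g-->⟨0,1⟩ h-->⟨2,4,3⟩
composite: [0 1 2; 1 2 4; 1 4 3]

Answer: [0 1 2; 1 2 4; 1 4 3]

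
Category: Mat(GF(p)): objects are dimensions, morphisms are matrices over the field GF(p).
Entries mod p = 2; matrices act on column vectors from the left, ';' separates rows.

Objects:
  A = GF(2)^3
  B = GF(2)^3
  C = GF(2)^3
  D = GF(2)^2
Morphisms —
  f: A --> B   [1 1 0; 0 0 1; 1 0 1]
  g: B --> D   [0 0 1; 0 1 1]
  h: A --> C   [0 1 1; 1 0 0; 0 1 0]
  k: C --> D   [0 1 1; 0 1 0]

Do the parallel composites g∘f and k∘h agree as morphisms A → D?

Answer: DOES NOT COMMUTE

Trace:
Path 1 = f;g:
  e0=⟨1,0,0⟩ f-->⟨1,0,1⟩ g-->⟨1,1⟩
  e1=⟨0,1,0⟩ f-->⟨1,0,0⟩ g-->⟨0,0⟩
  e2=⟨0,0,1⟩ f-->⟨0,1,1⟩ g-->⟨1,0⟩
  ⟦path⟧₁ = [1 0 1; 1 0 0]
Path 2 = h;k:
  e0=⟨1,0,0⟩ h-->⟨0,1,0⟩ k-->⟨1,1⟩
  e1=⟨0,1,0⟩ h-->⟨1,0,1⟩ k-->⟨1,0⟩
  e2=⟨0,0,1⟩ h-->⟨1,0,0⟩ k-->⟨0,0⟩
  ⟦path⟧₂ = [1 1 0; 1 0 0]
Equal? NO — does not commute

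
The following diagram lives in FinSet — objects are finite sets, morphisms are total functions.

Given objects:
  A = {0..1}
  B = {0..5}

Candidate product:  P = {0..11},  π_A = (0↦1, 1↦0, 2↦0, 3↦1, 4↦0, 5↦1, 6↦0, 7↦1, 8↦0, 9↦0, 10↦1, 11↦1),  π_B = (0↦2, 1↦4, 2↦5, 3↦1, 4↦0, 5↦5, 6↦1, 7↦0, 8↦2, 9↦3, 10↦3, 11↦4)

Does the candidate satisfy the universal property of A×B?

|A|·|B| = 2·6 = 12;  |P| = 12
Check the pairing map k ↦ (π_A(k), π_B(k)):
  0 ↦ (1,2)
  1 ↦ (0,4)
  2 ↦ (0,5)
  3 ↦ (1,1)
  4 ↦ (0,0)
  5 ↦ (1,5)
  6 ↦ (0,1)
  7 ↦ (1,0)
  8 ↦ (0,2)
  9 ↦ (0,3)
  10 ↦ (1,3)
  11 ↦ (1,4)
distinct pairs in image: 12 / 12 needed
  → bijection onto A×B; projections well-typed.

Answer: VALID PRODUCT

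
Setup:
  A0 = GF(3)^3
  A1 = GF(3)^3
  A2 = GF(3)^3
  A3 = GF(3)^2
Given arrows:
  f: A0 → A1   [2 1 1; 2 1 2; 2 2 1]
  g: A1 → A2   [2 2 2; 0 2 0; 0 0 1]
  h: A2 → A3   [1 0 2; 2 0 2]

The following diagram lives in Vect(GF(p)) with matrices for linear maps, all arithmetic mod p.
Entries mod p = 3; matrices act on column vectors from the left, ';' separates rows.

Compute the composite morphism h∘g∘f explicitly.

  e0=(1,0,0) f→(2,2,2) g→(0,1,2) h→(1,1)
  e1=(0,1,0) f→(1,1,2) g→(2,2,2) h→(0,2)
  e2=(0,0,1) f→(1,2,1) g→(2,1,1) h→(1,0)
result: [1 0 1; 1 2 0]

Answer: [1 0 1; 1 2 0]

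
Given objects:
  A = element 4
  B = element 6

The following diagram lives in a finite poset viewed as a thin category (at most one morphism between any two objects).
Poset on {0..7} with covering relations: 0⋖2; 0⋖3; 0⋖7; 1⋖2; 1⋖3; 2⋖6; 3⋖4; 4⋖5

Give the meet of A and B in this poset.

Lower bounds of A=4 and B=6: {0,1}
  maximal lower bounds 0 and 1 are incomparable: neither 0<=1 nor 1<=0
→ no greatest lower bound exists

Answer: NO MEET EXISTS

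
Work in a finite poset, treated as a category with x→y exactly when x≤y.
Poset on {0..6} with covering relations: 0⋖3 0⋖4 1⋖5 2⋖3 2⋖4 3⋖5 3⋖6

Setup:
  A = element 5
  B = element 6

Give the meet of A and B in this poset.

Answer: A∧B = 3

Derivation:
{x : x⊑A ∧ x⊑B} = {0,2,3}  (A=5, B=6)
  0 ⊑ 3
  2 ⊑ 3
  3 ⊑ 3
glb = 3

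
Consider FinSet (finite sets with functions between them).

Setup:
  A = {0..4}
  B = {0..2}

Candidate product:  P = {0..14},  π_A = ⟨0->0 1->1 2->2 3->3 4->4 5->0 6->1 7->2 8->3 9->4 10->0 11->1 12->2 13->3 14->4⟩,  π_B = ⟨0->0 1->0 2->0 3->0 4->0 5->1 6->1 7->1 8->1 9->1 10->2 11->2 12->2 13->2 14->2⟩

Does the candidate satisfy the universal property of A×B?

|A|·|B| = 5·3 = 15;  |P| = 15
Check the pairing map k ↦ (π_A(k), π_B(k)):
  0 -> (0,0)
  1 -> (1,0)
  2 -> (2,0)
  3 -> (3,0)
  4 -> (4,0)
  5 -> (0,1)
  6 -> (1,1)
  7 -> (2,1)
  8 -> (3,1)
  9 -> (4,1)
  10 -> (0,2)
  11 -> (1,2)
  12 -> (2,2)
  13 -> (3,2)
  14 -> (4,2)
distinct pairs in image: 15 / 15 needed
  → bijection onto A×B; projections well-typed.

Answer: VALID PRODUCT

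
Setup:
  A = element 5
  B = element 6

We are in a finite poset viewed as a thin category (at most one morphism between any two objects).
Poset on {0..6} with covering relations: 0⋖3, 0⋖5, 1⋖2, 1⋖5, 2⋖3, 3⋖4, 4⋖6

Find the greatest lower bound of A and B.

Answer: NO MEET EXISTS

Work:
Lower bounds of A=5 and B=6: {0,1}
  maximal lower bounds 0 and 1 are incomparable: neither 0≤1 nor 1≤0
→ no greatest lower bound exists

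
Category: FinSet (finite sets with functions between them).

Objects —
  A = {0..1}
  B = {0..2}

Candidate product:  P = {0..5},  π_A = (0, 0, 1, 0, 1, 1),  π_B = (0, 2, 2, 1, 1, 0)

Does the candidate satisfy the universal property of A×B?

Answer: VALID PRODUCT

Work:
|A|·|B| = 2·3 = 6;  |P| = 6
Check the pairing map k ↦ (π_A(k), π_B(k)):
  0 ↦ (0,0)
  1 ↦ (0,2)
  2 ↦ (1,2)
  3 ↦ (0,1)
  4 ↦ (1,1)
  5 ↦ (1,0)
distinct pairs in image: 6 / 6 needed
  → bijection onto A×B; projections well-typed.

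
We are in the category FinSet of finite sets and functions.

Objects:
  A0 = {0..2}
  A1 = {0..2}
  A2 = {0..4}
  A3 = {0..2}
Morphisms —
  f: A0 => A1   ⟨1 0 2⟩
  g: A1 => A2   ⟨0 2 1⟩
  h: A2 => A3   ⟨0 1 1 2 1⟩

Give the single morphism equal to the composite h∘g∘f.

Answer: ⟨1 0 1⟩

Trace:
  0 f=>1 g=>2 h=>1
  1 f=>0 g=>0 h=>0
  2 f=>2 g=>1 h=>1
composite: ⟨1 0 1⟩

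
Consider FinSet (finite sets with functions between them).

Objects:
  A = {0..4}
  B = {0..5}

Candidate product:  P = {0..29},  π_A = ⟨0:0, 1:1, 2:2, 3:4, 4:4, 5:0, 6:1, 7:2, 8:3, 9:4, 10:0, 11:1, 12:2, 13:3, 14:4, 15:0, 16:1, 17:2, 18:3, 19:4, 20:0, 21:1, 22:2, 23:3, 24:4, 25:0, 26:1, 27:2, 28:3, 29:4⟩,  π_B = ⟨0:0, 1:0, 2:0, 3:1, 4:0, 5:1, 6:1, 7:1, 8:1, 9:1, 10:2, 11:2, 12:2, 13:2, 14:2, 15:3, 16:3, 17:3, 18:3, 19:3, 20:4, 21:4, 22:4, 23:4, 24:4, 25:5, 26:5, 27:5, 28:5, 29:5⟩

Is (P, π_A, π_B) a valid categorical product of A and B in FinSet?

Answer: NOT A VALID PRODUCT — duplicate pair at indices 9,3

Derivation:
|A|·|B| = 5·6 = 30;  |P| = 30
Check the pairing map k ↦ (π_A(k), π_B(k)):
  0 : (0,0)
  1 : (1,0)
  2 : (2,0)
  3 : (4,1)
  4 : (4,0)
  5 : (0,1)
  6 : (1,1)
  7 : (2,1)
  8 : (3,1)
  9 : (4,1)  ✗ repeats pair of k=3
  10 : (0,2)
  11 : (1,2)
  12 : (2,2)
  13 : (3,2)
  14 : (4,2)
  15 : (0,3)
  16 : (1,3)
  17 : (2,3)
  18 : (3,3)
  19 : (4,3)
  20 : (0,4)
  21 : (1,4)
  22 : (2,4)
  23 : (3,4)
  24 : (4,4)
  25 : (0,5)
  26 : (1,5)
  27 : (2,5)
  28 : (3,5)
  29 : (4,5)
distinct pairs in image: 29 / 30 needed
  → (4,1) hit at k=3 and k=9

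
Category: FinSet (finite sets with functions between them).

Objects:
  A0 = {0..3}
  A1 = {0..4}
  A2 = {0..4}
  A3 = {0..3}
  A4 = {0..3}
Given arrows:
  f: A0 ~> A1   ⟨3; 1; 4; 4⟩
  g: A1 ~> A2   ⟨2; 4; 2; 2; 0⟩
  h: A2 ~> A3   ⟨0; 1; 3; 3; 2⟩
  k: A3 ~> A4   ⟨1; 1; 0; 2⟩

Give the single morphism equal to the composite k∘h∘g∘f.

Answer: ⟨2; 0; 1; 1⟩

Trace:
  0 f~>3 g~>2 h~>3 k~>2
  1 f~>1 g~>4 h~>2 k~>0
  2 f~>4 g~>0 h~>0 k~>1
  3 f~>4 g~>0 h~>0 k~>1
result: ⟨2; 0; 1; 1⟩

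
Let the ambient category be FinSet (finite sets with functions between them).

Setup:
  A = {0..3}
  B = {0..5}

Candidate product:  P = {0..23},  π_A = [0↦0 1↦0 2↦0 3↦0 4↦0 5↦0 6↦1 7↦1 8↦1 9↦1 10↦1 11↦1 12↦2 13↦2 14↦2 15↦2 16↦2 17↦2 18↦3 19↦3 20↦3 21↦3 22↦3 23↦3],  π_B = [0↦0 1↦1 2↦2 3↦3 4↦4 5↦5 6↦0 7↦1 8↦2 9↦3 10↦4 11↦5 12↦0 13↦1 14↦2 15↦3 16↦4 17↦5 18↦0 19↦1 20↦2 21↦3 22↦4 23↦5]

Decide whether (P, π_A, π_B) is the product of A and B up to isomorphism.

|A|·|B| = 4·6 = 24;  |P| = 24
Check the pairing map k ↦ (π_A(k), π_B(k)):
  0 ↦ (0,0)
  1 ↦ (0,1)
  2 ↦ (0,2)
  3 ↦ (0,3)
  4 ↦ (0,4)
  5 ↦ (0,5)
  6 ↦ (1,0)
  7 ↦ (1,1)
  8 ↦ (1,2)
  9 ↦ (1,3)
  10 ↦ (1,4)
  11 ↦ (1,5)
  12 ↦ (2,0)
  13 ↦ (2,1)
  14 ↦ (2,2)
  15 ↦ (2,3)
  16 ↦ (2,4)
  17 ↦ (2,5)
  18 ↦ (3,0)
  19 ↦ (3,1)
  20 ↦ (3,2)
  21 ↦ (3,3)
  22 ↦ (3,4)
  23 ↦ (3,5)
distinct pairs in image: 24 / 24 needed
  → bijection onto A×B; projections well-typed.

Answer: VALID PRODUCT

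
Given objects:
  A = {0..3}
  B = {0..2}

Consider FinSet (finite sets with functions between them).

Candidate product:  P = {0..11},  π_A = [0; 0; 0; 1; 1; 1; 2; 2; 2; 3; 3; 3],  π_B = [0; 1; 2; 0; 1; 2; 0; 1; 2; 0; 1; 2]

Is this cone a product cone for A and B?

|A|·|B| = 4·3 = 12;  |P| = 12
Check the pairing map k ↦ (π_A(k), π_B(k)):
  0 ↦ (0,0)
  1 ↦ (0,1)
  2 ↦ (0,2)
  3 ↦ (1,0)
  4 ↦ (1,1)
  5 ↦ (1,2)
  6 ↦ (2,0)
  7 ↦ (2,1)
  8 ↦ (2,2)
  9 ↦ (3,0)
  10 ↦ (3,1)
  11 ↦ (3,2)
distinct pairs in image: 12 / 12 needed
  → bijection onto A×B; projections well-typed.

Answer: VALID PRODUCT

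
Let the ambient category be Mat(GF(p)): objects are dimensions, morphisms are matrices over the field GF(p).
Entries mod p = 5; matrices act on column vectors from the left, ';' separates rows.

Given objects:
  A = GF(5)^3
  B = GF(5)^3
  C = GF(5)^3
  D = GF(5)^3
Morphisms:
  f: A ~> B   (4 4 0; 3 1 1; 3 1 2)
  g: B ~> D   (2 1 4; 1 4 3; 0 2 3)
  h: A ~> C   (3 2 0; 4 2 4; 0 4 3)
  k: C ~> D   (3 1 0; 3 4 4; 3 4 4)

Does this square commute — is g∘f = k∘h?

Path 1 = f;g:
  e0=[1,0,0] f~>[4,3,3] g~>[3,0,0]
  e1=[0,1,0] f~>[4,1,1] g~>[3,1,0]
  e2=[0,0,1] f~>[0,1,2] g~>[4,0,3]
  composite₁ = (3 3 4; 0 1 0; 0 0 3)
Path 2 = h;k:
  e0=[1,0,0] h~>[3,4,0] k~>[3,0,0]
  e1=[0,1,0] h~>[2,2,4] k~>[3,0,0]
  e2=[0,0,1] h~>[0,4,3] k~>[4,3,3]
  composite₂ = (3 3 4; 0 0 3; 0 0 3)
Equal? distinct morphisms ✗

Answer: DOES NOT COMMUTE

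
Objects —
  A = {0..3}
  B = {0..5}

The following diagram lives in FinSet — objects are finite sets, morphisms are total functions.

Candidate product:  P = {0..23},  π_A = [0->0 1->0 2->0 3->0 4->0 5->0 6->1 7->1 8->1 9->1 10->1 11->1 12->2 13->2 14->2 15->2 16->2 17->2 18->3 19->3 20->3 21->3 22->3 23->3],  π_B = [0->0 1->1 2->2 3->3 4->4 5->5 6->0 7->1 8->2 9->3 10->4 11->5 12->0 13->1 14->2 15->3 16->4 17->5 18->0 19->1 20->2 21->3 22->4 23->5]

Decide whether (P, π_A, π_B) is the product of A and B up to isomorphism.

|A|·|B| = 4·6 = 24;  |P| = 24
Check the pairing map k ↦ (π_A(k), π_B(k)):
  0 -> (0,0)
  1 -> (0,1)
  2 -> (0,2)
  3 -> (0,3)
  4 -> (0,4)
  5 -> (0,5)
  6 -> (1,0)
  7 -> (1,1)
  8 -> (1,2)
  9 -> (1,3)
  10 -> (1,4)
  11 -> (1,5)
  12 -> (2,0)
  13 -> (2,1)
  14 -> (2,2)
  15 -> (2,3)
  16 -> (2,4)
  17 -> (2,5)
  18 -> (3,0)
  19 -> (3,1)
  20 -> (3,2)
  21 -> (3,3)
  22 -> (3,4)
  23 -> (3,5)
distinct pairs in image: 24 / 24 needed
  → bijection onto A×B; projections well-typed.

Answer: VALID PRODUCT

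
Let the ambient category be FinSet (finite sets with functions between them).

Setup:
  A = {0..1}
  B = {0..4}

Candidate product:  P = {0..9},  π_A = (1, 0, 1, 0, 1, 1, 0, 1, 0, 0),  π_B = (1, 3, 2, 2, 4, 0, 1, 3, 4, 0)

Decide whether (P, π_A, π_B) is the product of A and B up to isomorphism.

|A|·|B| = 2·5 = 10;  |P| = 10
Check the pairing map k ↦ (π_A(k), π_B(k)):
  0 ↦ (1,1)
  1 ↦ (0,3)
  2 ↦ (1,2)
  3 ↦ (0,2)
  4 ↦ (1,4)
  5 ↦ (1,0)
  6 ↦ (0,1)
  7 ↦ (1,3)
  8 ↦ (0,4)
  9 ↦ (0,0)
distinct pairs in image: 10 / 10 needed
  → bijection onto A×B; projections well-typed.

Answer: VALID PRODUCT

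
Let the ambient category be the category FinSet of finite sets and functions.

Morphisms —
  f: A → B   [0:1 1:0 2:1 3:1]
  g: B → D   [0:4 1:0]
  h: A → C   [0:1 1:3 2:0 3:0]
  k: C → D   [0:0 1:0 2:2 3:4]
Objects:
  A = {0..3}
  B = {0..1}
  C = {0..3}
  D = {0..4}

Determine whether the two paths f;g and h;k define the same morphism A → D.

Path 1 = f;g:
  0 f→1 g→0
  1 f→0 g→4
  2 f→1 g→0
  3 f→1 g→0
  result₁ = [0:0 1:4 2:0 3:0]
Path 2 = h;k:
  0 h→1 k→0
  1 h→3 k→4
  2 h→0 k→0
  3 h→0 k→0
  result₂ = [0:0 1:4 2:0 3:0]
Equal? YES — commutes

Answer: COMMUTES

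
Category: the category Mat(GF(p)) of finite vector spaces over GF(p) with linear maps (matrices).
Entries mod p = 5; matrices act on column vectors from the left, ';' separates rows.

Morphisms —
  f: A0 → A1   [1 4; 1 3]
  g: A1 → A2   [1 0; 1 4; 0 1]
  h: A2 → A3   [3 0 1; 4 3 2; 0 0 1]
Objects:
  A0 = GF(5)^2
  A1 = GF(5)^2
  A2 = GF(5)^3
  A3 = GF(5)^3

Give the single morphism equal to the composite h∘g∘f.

  e0=(1,0) f→(1,1) g→(1,0,1) h→(4,1,1)
  e1=(0,1) f→(4,3) g→(4,1,3) h→(0,0,3)
result: [4 0; 1 0; 1 3]

Answer: [4 0; 1 0; 1 3]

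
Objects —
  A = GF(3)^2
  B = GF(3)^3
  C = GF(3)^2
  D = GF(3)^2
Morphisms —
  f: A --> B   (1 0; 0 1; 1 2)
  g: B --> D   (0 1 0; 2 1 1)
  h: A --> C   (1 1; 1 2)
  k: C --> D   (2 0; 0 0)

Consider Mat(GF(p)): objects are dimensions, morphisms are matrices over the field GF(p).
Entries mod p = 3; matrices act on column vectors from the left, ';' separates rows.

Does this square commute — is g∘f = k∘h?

Answer: DOES NOT COMMUTE

Work:
1) trace f;g:
  e0=(1,0) f-->(1,0,1) g-->(0,0)
  e1=(0,1) f-->(0,1,2) g-->(1,0)
  composite₁ = (0 1; 0 0)
2) trace h;k:
  e0=(1,0) h-->(1,1) k-->(2,0)
  e1=(0,1) h-->(1,2) k-->(2,0)
  composite₂ = (2 2; 0 0)
Equal? NO — does not commute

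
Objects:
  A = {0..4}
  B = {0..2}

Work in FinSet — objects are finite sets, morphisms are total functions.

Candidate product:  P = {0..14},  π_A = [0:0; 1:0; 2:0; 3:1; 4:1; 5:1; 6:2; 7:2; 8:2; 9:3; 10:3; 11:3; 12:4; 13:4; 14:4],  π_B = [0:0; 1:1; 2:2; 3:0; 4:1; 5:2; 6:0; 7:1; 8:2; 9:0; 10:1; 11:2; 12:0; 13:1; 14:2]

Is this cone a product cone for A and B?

Answer: VALID PRODUCT

Derivation:
|A|·|B| = 5·3 = 15;  |P| = 15
Check the pairing map k ↦ (π_A(k), π_B(k)):
  0 : (0,0)
  1 : (0,1)
  2 : (0,2)
  3 : (1,0)
  4 : (1,1)
  5 : (1,2)
  6 : (2,0)
  7 : (2,1)
  8 : (2,2)
  9 : (3,0)
  10 : (3,1)
  11 : (3,2)
  12 : (4,0)
  13 : (4,1)
  14 : (4,2)
distinct pairs in image: 15 / 15 needed
  → bijection onto A×B; projections well-typed.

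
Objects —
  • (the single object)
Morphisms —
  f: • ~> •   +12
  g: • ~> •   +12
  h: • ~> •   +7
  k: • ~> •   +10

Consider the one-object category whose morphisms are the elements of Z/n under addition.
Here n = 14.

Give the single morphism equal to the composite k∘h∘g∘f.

Answer: +13

Trace:
  0 +12≡12 +12≡10 +7≡3 +10≡13  (mod 14)
composite: +13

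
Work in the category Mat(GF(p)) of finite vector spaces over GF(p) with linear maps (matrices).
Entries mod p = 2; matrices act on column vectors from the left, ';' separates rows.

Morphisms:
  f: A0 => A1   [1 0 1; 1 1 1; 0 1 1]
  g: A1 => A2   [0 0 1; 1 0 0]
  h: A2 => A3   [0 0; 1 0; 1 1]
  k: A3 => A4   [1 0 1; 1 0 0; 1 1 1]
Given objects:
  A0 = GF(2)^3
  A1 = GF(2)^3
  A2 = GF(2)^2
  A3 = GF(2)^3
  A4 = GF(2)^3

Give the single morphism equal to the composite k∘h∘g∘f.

Answer: [1 1 0; 0 0 0; 1 0 1]

Work:
  e0=⟨1,0,0⟩ f=>⟨1,1,0⟩ g=>⟨0,1⟩ h=>⟨0,0,1⟩ k=>⟨1,0,1⟩
  e1=⟨0,1,0⟩ f=>⟨0,1,1⟩ g=>⟨1,0⟩ h=>⟨0,1,1⟩ k=>⟨1,0,0⟩
  e2=⟨0,0,1⟩ f=>⟨1,1,1⟩ g=>⟨1,1⟩ h=>⟨0,1,0⟩ k=>⟨0,0,1⟩
⟦path⟧: [1 1 0; 0 0 0; 1 0 1]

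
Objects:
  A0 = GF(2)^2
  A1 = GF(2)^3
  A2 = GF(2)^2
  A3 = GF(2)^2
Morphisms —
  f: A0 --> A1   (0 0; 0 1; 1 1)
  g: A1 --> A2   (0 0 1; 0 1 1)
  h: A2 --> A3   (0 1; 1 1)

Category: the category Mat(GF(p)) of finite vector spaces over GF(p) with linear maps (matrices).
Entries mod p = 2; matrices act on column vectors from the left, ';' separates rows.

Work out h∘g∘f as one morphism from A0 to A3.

Answer: (1 0; 0 1)

Work:
  e0=(1,0) f-->(0,0,1) g-->(1,1) h-->(1,0)
  e1=(0,1) f-->(0,1,1) g-->(1,0) h-->(0,1)
⟦path⟧: (1 0; 0 1)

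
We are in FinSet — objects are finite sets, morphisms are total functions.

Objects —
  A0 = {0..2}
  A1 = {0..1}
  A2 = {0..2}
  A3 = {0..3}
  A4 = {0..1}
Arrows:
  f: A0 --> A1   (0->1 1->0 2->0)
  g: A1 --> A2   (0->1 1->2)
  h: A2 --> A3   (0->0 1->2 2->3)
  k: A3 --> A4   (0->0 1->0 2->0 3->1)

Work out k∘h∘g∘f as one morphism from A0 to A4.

Answer: (0->1 1->0 2->0)

Trace:
  0 f-->1 g-->2 h-->3 k-->1
  1 f-->0 g-->1 h-->2 k-->0
  2 f-->0 g-->1 h-->2 k-->0
⟦path⟧: (0->1 1->0 2->0)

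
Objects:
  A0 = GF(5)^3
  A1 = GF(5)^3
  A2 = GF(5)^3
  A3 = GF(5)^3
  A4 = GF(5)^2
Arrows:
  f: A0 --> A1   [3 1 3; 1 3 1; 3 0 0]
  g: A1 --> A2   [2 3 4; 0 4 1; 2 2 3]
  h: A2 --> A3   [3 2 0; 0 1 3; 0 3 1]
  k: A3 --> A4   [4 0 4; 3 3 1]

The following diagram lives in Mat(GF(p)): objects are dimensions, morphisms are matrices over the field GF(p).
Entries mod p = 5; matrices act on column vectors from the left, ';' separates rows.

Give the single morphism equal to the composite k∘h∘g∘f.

  e0=⟨1,0,0⟩ f-->⟨3,1,3⟩ g-->⟨1,2,2⟩ h-->⟨2,3,3⟩ k-->⟨0,3⟩
  e1=⟨0,1,0⟩ f-->⟨1,3,0⟩ g-->⟨1,2,3⟩ h-->⟨2,1,4⟩ k-->⟨4,3⟩
  e2=⟨0,0,1⟩ f-->⟨3,1,0⟩ g-->⟨4,4,3⟩ h-->⟨0,3,0⟩ k-->⟨0,4⟩
⟦path⟧: [0 4 0; 3 3 4]

Answer: [0 4 0; 3 3 4]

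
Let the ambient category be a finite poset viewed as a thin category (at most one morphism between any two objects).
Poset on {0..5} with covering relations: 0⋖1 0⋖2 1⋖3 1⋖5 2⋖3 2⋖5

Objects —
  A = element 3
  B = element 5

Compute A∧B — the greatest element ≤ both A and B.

Answer: NO MEET EXISTS

Trace:
Lower bounds of A=3 and B=5: {0,1,2}
  maximal lower bounds 1 and 2 are incomparable: neither 1⊑2 nor 2⊑1
→ no greatest lower bound exists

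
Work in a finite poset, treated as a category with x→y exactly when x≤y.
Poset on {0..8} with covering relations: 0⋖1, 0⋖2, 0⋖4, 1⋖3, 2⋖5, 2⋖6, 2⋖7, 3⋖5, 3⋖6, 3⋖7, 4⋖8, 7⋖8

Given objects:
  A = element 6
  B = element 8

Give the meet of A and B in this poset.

{x : x<=A ∧ x<=B} = {0,1,2,3}  (A=6, B=8)
  maximal lower bounds 2 and 3 are incomparable: neither 2<=3 nor 3<=2
→ no greatest lower bound exists

Answer: NO MEET EXISTS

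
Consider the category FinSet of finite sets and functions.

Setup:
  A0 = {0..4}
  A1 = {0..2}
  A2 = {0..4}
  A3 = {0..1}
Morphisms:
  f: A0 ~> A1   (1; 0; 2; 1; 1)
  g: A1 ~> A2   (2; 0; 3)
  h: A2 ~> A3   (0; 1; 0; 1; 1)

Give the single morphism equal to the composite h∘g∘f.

Answer: (0; 0; 1; 0; 0)

Work:
  0 f~>1 g~>0 h~>0
  1 f~>0 g~>2 h~>0
  2 f~>2 g~>3 h~>1
  3 f~>1 g~>0 h~>0
  4 f~>1 g~>0 h~>0
result: (0; 0; 1; 0; 0)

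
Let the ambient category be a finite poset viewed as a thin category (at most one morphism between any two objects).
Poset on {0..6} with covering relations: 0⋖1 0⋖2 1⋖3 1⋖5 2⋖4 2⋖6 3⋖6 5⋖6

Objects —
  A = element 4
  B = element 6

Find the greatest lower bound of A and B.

Answer: A∧B = 2

Work:
Common predecessors of 4,6: {0,2}
  0 ≤ 2
  2 ≤ 2
glb = 2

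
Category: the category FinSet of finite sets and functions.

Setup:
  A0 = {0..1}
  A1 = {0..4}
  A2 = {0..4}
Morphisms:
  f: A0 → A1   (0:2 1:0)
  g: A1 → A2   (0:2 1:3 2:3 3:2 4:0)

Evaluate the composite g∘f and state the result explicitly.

  0 f→2 g→3
  1 f→0 g→2
result: (0:3 1:2)

Answer: (0:3 1:2)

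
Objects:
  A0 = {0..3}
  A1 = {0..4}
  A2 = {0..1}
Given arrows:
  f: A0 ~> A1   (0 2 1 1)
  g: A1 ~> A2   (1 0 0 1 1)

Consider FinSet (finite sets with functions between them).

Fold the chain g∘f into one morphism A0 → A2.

  0 f~>0 g~>1
  1 f~>2 g~>0
  2 f~>1 g~>0
  3 f~>1 g~>0
composite: (1 0 0 0)

Answer: (1 0 0 0)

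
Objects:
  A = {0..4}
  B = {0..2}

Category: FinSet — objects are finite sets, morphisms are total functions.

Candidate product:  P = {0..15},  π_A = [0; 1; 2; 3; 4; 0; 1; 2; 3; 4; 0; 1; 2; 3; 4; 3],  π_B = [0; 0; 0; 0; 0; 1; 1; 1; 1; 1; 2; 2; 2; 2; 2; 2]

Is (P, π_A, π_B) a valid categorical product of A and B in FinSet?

|A|·|B| = 5·3 = 15;  |P| = 16
  → cardinalities differ; no bijection possible.

Answer: NOT A VALID PRODUCT — |P|=16 ≠ |A|·|B|=15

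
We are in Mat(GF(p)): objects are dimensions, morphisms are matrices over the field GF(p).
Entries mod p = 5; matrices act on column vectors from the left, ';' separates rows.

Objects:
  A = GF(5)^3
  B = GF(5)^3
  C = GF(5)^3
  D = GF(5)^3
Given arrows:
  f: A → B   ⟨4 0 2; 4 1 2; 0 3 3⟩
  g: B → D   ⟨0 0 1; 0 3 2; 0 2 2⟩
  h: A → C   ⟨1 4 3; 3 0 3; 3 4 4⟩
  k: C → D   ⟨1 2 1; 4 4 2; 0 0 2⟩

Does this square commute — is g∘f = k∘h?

Answer: DOES NOT COMMUTE

Derivation:
Path 1 = f;g:
  e0=(1,0,0) f→(4,4,0) g→(0,2,3)
  e1=(0,1,0) f→(0,1,3) g→(3,4,3)
  e2=(0,0,1) f→(2,2,3) g→(3,2,0)
  ⟦path⟧₁ = ⟨0 3 3; 2 4 2; 3 3 0⟩
Path 2 = h;k:
  e0=(1,0,0) h→(1,3,3) k→(0,2,1)
  e1=(0,1,0) h→(4,0,4) k→(3,4,3)
  e2=(0,0,1) h→(3,3,4) k→(3,2,3)
  ⟦path⟧₂ = ⟨0 3 3; 2 4 2; 1 3 3⟩
Equal? differ; not commutative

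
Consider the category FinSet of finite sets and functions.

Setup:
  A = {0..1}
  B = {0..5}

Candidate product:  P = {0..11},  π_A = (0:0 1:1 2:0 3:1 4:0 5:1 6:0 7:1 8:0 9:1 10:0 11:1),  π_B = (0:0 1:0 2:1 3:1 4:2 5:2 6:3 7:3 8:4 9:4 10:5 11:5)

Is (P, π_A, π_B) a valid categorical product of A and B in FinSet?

Answer: VALID PRODUCT

Trace:
|A|·|B| = 2·6 = 12;  |P| = 12
Check the pairing map k ↦ (π_A(k), π_B(k)):
  0 : (0,0)
  1 : (1,0)
  2 : (0,1)
  3 : (1,1)
  4 : (0,2)
  5 : (1,2)
  6 : (0,3)
  7 : (1,3)
  8 : (0,4)
  9 : (1,4)
  10 : (0,5)
  11 : (1,5)
distinct pairs in image: 12 / 12 needed
  → bijection onto A×B; projections well-typed.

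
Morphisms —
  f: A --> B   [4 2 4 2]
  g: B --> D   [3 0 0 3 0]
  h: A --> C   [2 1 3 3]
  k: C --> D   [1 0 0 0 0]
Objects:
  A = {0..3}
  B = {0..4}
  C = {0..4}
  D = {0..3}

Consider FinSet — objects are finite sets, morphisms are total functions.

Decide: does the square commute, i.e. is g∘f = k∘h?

1) trace f;g:
  0 f-->4 g-->0
  1 f-->2 g-->0
  2 f-->4 g-->0
  3 f-->2 g-->0
  ⟦path⟧₁ = [0 0 0 0]
2) trace h;k:
  0 h-->2 k-->0
  1 h-->1 k-->0
  2 h-->3 k-->0
  3 h-->3 k-->0
  ⟦path⟧₂ = [0 0 0 0]
Equal? equal; square commutes

Answer: COMMUTES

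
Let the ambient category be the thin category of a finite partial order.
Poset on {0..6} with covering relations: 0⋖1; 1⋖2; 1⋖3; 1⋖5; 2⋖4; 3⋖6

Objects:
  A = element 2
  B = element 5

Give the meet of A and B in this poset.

Answer: A∧B = 1

Work:
Common predecessors of 2,5: {0,1}
  0 <= 1
  1 <= 1
glb = 1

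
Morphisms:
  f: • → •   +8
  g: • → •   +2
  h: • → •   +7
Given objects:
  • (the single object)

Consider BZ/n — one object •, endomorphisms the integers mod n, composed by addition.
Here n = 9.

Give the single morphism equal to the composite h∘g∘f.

  0 +8≡8 +2≡1 +7≡8  (mod 9)
result: +8

Answer: +8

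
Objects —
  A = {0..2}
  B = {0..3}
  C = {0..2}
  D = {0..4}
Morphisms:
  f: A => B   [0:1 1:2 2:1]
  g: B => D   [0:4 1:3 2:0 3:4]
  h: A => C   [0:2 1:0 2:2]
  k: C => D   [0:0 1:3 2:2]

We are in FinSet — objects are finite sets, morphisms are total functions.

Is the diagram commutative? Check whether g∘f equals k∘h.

1) trace f;g:
  0 f=>1 g=>3
  1 f=>2 g=>0
  2 f=>1 g=>3
  ⟦path⟧₁ = [0:3 1:0 2:3]
2) trace h;k:
  0 h=>2 k=>2
  1 h=>0 k=>0
  2 h=>2 k=>2
  ⟦path⟧₂ = [0:2 1:0 2:2]
Equal? differ; not commutative

Answer: DOES NOT COMMUTE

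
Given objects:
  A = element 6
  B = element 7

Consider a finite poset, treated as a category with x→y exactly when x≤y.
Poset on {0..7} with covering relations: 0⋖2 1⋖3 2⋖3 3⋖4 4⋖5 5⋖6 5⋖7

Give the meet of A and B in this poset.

Answer: A∧B = 5

Trace:
Common predecessors of 6,7: {0,1,2,3,4,5}
  0 ⊑ 5
  1 ⊑ 5
  2 ⊑ 5
  3 ⊑ 5
  4 ⊑ 5
  5 ⊑ 5
glb = 5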